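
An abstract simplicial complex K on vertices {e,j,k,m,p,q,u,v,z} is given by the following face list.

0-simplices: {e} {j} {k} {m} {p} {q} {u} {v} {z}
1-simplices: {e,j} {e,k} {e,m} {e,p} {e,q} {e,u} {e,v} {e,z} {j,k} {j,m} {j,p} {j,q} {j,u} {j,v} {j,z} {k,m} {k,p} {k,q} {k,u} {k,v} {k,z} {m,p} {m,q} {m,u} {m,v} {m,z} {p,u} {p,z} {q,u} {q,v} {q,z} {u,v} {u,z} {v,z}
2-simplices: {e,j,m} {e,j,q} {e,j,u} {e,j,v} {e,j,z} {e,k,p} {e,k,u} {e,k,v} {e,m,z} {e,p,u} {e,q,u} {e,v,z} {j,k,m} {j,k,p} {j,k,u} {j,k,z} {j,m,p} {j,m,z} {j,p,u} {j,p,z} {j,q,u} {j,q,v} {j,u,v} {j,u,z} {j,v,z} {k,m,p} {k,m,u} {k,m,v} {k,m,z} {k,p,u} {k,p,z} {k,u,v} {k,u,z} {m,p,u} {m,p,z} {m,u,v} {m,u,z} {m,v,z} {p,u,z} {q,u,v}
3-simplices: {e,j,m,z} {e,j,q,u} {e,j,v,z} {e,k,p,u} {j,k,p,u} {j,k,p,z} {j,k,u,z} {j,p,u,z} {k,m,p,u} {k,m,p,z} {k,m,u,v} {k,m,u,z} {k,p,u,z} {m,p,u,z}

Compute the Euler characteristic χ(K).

n_0=9 n_1=34 n_2=40 n_3=14
χ=+9−34+40−14=1

χ(K)=1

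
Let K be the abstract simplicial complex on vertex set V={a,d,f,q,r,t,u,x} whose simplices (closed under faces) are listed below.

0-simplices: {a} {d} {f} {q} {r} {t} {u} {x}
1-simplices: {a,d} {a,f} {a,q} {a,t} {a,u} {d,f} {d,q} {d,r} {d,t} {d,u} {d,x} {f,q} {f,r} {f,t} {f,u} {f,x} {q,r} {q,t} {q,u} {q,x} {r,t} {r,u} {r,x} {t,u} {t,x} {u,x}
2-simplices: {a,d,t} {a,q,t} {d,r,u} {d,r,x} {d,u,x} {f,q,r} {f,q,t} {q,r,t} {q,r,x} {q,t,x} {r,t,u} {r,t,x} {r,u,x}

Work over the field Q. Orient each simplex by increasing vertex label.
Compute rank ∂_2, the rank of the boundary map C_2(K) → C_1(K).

rank∂_2=11

n_0=8 n_1=26 n_2=13  [Q]
∂1: piv[ad,af,aq,at,au,dr,dx] rk=7  ker:df,dq,dt,du,fq,fr,ft,fu,fx,qr,qt,qu,qx,rt,ru,rx,tu,tx,ux
∂2: piv[adt,aqt,dru,drx,dux,fqr,fqt,qrt,qrx,qtx,rtu] rk=11  ker:rtx,rux
rk∂_2=11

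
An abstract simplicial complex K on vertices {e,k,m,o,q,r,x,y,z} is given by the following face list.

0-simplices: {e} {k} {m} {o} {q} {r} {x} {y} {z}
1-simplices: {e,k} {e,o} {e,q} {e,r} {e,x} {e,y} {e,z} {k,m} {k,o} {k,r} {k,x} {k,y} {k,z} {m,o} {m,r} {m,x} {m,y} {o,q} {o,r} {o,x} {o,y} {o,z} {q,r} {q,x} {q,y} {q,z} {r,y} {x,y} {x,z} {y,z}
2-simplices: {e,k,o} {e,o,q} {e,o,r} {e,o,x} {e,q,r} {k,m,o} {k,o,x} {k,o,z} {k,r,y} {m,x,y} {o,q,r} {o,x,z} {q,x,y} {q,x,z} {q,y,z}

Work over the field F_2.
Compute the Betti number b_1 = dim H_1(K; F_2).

n_0=9 n_1=30 n_2=15  [Z2]
∂1: piv[ek,eo,eq,er,ex,ey,ez,km] rk=8  ker:ko,kr,kx,ky,kz,mo,mr,mx,my,oq,or,ox,oy,oz,qr,qx,qy,qz,ry,xy,xz,yz
∂2: piv[eko,eoq,eor,eox,eqr,kmo,kox,koz,kry,mxy,oxz,qxy,qxz,qyz] rk=14  ker:oqr
b_1=(30−8)−14=8

b_1=8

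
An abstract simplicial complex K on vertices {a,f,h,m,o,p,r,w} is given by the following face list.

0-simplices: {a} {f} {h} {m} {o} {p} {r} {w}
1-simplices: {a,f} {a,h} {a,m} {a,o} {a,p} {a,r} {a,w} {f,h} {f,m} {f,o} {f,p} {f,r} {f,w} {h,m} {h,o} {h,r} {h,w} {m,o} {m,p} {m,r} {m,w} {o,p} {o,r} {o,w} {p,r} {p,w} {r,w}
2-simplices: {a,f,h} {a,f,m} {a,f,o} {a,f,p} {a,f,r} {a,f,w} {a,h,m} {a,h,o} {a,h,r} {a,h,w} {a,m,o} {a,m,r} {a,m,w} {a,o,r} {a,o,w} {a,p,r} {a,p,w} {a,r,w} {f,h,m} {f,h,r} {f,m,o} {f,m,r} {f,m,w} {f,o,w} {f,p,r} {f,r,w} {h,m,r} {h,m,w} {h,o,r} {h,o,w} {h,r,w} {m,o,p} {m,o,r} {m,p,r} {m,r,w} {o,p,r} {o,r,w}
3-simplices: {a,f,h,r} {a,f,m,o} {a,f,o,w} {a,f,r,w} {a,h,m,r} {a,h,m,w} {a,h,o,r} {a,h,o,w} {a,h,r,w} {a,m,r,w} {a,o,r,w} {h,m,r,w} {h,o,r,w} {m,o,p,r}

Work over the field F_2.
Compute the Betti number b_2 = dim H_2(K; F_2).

b_2=5

n_0=8 n_1=27 n_2=37 n_3=14  [Z2]
∂1: piv[af,ah,am,ao,ap,ar,aw] rk=7  ker:fh,fm,fo,fp,fr,fw,hm,ho,hr,hw,mo,mp,mr,mw,op,or,ow,pr,pw,rw
∂2: piv[afh,afm,afo,afp,afr,afw,ahm,aho,ahr,ahw,amo,amr,amw,aor,aow,apr,apw,arw,mop,mpr] rk=20  ker:fhm,fhr,fmo,fmr,fmw,fow,fpr,frw,hmr,hmw,hor,how,hrw,mor,mrw,opr,orw
∂3: piv[afhr,afmo,afow,afrw,ahmr,ahmw,ahor,ahow,ahrw,amrw,aorw,mopr] rk=12  ker:hmrw,horw
b_2=(37−20)−12=5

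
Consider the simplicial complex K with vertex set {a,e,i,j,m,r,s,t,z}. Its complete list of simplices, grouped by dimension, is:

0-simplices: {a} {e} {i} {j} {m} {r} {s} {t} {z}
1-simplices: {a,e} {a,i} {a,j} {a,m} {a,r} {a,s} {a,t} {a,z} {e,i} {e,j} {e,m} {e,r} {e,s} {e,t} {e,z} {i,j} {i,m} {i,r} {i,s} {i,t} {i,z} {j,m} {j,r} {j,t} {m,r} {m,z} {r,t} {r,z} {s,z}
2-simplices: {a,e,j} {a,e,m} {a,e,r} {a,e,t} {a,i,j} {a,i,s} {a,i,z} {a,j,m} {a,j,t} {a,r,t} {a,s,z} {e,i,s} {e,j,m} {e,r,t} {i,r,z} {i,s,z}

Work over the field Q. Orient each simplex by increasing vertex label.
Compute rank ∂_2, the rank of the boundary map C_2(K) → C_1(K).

n_0=9 n_1=29 n_2=16  [Q]
∂1: piv[ae,ai,aj,am,ar,as,at,az] rk=8  ker:ei,ej,em,er,es,et,ez,ij,im,ir,is,it,iz,jm,jr,jt,mr,mz,rt,rz,sz
∂2: piv[aej,aem,aer,aet,aij,ais,aiz,ajm,ajt,art,asz,eis,irz] rk=13  ker:ejm,ert,isz
rk∂_2=13

rank∂_2=13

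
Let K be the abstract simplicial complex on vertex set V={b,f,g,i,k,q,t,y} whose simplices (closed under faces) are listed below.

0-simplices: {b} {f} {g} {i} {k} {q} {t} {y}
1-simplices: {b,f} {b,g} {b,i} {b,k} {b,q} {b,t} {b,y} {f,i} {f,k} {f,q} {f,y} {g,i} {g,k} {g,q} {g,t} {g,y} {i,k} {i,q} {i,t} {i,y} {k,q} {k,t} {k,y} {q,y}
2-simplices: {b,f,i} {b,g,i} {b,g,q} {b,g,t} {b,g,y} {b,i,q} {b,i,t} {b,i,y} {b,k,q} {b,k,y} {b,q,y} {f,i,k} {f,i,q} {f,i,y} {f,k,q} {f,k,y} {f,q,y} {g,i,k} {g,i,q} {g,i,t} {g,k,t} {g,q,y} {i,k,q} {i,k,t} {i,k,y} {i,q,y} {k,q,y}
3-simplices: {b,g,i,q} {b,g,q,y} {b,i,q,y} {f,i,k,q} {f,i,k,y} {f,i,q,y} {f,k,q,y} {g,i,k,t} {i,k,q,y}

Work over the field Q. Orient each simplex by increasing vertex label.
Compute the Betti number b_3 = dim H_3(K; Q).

n_0=8 n_1=24 n_2=27 n_3=9  [Q]
∂1: piv[bf,bg,bi,bk,bq,bt,by] rk=7  ker:fi,fk,fq,fy,gi,gk,gq,gt,gy,ik,iq,it,iy,kq,kt,ky,qy
∂2: piv[bfi,bgi,bgq,bgt,bgy,biq,bit,biy,bkq,bky,bqy,fik,fiq,fiy,fkq,gik,gkt] rk=17  ker:fky,fqy,giq,git,gqy,ikq,ikt,iky,iqy,kqy
∂3: piv[bgiq,bgqy,biqy,fikq,fiky,fiqy,fkqy,gikt] rk=8  ker:ikqy
b_3=(9−8)−0=1

b_3=1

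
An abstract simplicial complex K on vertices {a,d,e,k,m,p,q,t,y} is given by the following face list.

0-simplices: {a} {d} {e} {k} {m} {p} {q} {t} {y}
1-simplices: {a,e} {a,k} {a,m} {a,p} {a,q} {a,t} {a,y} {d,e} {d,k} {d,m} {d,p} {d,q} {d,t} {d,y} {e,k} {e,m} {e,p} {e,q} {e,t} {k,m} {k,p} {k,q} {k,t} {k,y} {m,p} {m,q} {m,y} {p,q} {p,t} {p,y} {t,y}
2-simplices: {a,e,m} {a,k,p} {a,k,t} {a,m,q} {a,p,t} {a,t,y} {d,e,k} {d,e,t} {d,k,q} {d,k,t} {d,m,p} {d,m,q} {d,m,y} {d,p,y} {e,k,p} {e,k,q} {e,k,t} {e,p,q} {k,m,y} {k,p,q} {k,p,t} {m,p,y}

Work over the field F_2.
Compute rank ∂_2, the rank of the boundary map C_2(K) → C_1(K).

n_0=9 n_1=31 n_2=22  [Z2]
∂1: piv[ae,ak,am,ap,aq,at,ay,de] rk=8  ker:dk,dm,dp,dq,dt,dy,ek,em,ep,eq,et,km,kp,kq,kt,ky,mp,mq,my,pq,pt,py,ty
∂2: piv[aem,akp,akt,amq,apt,aty,dek,det,dkq,dkt,dmp,dmq,dmy,dpy,ekp,ekq,epq,kmy] rk=18  ker:ekt,kpq,kpt,mpy
rk∂_2=18

rank∂_2=18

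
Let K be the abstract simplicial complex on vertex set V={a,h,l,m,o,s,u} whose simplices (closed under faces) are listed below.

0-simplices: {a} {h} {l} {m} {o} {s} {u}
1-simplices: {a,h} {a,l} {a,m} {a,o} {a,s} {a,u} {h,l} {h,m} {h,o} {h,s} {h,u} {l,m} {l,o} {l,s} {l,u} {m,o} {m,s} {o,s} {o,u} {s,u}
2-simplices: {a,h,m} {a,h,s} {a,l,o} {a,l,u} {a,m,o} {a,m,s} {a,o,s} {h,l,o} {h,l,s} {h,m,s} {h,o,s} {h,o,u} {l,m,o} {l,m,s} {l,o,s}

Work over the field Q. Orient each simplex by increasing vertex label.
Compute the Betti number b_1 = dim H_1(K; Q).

b_1=2

n_0=7 n_1=20 n_2=15  [Q]
∂1: piv[ah,al,am,ao,as,au] rk=6  ker:hl,hm,ho,hs,hu,lm,lo,ls,lu,mo,ms,os,ou,su
∂2: piv[ahm,ahs,alo,alu,amo,ams,aos,hlo,hls,hos,hou,lmo] rk=12  ker:hms,lms,los
b_1=(20−6)−12=2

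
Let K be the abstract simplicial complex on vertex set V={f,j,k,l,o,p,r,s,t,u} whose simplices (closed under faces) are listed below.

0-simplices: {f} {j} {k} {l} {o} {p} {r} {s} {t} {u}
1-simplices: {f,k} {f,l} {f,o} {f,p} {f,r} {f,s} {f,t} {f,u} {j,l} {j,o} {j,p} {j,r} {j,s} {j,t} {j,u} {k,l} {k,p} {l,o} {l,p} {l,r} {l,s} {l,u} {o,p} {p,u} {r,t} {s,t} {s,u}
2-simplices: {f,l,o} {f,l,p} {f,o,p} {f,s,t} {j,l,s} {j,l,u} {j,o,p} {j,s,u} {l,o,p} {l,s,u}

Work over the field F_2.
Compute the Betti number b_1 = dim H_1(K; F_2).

n_0=10 n_1=27 n_2=10  [Z2]
∂1: piv[fk,fl,fo,fp,fr,fs,ft,fu,jl] rk=9  ker:jo,jp,jr,js,jt,ju,kl,kp,lo,lp,lr,ls,lu,op,pu,rt,st,su
∂2: piv[flo,flp,fop,fst,jls,jlu,jop,jsu] rk=8  ker:lop,lsu
b_1=(27−9)−8=10

b_1=10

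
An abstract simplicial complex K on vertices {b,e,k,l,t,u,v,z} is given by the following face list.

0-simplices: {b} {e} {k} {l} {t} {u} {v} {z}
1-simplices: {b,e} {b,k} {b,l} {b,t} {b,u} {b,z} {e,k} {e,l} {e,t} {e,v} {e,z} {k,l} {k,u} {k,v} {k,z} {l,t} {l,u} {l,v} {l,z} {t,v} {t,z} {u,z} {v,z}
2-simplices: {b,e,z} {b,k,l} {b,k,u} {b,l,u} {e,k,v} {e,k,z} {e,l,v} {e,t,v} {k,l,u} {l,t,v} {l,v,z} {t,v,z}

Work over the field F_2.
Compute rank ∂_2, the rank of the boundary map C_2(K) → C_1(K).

n_0=8 n_1=23 n_2=12  [Z2]
∂1: piv[be,bk,bl,bt,bu,bz,ev] rk=7  ker:ek,el,et,ez,kl,ku,kv,kz,lt,lu,lv,lz,tv,tz,uz,vz
∂2: piv[bez,bkl,bku,blu,ekv,ekz,elv,etv,ltv,lvz,tvz] rk=11  ker:klu
rk∂_2=11

rank∂_2=11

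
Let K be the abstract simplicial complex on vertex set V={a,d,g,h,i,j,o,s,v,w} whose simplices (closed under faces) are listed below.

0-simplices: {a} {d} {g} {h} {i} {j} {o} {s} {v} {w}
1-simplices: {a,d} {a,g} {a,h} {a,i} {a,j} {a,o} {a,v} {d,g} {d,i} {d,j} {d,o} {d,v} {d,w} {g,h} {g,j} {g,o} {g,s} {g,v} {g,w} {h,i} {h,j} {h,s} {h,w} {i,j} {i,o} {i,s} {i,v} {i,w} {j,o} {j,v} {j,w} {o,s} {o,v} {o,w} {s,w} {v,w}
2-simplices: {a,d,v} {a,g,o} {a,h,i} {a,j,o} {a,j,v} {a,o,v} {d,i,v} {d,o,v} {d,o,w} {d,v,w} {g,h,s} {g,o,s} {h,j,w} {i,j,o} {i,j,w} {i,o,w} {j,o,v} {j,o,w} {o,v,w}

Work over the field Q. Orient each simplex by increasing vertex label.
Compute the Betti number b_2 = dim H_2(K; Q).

n_0=10 n_1=36 n_2=19  [Q]
∂1: piv[ad,ag,ah,ai,aj,ao,av,dw,gs] rk=9  ker:dg,di,dj,do,dv,gh,gj,go,gv,gw,hi,hj,hs,hw,ij,io,is,iv,iw,jo,jv,jw,os,ov,ow,sw,vw
∂2: piv[adv,ago,ahi,ajo,ajv,aov,div,dov,dow,dvw,ghs,gos,hjw,ijo,ijw,iow] rk=16  ker:jov,jow,ovw
b_2=(19−16)−0=3

b_2=3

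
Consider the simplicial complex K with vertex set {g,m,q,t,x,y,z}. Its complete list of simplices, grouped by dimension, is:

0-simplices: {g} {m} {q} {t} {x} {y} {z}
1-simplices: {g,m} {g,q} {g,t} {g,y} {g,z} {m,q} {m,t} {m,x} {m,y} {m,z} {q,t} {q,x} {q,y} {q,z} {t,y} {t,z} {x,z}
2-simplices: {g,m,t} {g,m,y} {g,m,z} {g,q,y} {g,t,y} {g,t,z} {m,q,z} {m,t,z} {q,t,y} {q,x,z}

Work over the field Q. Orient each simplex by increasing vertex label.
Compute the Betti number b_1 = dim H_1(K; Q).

b_1=2

n_0=7 n_1=17 n_2=10  [Q]
∂1: piv[gm,gq,gt,gy,gz,mx] rk=6  ker:mq,mt,my,mz,qt,qx,qy,qz,ty,tz,xz
∂2: piv[gmt,gmy,gmz,gqy,gty,gtz,mqz,qty,qxz] rk=9  ker:mtz
b_1=(17−6)−9=2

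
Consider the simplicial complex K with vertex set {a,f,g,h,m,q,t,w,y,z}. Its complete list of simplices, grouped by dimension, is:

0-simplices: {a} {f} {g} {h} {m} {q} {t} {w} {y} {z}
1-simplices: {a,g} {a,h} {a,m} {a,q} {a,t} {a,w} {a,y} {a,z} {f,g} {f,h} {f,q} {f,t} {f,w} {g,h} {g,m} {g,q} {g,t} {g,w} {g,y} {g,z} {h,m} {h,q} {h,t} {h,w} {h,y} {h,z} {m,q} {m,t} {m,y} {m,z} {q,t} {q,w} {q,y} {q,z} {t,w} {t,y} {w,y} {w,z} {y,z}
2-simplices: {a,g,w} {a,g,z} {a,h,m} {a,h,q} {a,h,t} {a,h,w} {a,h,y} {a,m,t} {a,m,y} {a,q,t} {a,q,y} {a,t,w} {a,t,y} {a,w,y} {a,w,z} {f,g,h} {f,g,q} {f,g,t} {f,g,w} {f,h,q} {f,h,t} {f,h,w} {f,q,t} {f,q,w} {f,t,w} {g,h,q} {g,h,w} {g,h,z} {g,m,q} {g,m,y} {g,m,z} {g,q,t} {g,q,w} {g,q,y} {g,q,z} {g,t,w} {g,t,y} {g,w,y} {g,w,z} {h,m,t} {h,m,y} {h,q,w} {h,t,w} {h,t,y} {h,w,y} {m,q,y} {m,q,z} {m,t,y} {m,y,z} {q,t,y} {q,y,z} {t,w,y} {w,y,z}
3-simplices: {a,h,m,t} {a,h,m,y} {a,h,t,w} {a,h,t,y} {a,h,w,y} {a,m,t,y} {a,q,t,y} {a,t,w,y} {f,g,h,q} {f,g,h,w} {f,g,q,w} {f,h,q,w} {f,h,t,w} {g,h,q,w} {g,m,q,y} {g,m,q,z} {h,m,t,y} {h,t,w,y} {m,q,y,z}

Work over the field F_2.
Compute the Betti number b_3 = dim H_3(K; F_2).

n_0=10 n_1=39 n_2=53 n_3=19  [Z2]
∂1: piv[ag,ah,am,aq,at,aw,ay,az,fg] rk=9  ker:fh,fq,ft,fw,gh,gm,gq,gt,gw,gy,gz,hm,hq,ht,hw,hy,hz,mq,mt,my,mz,qt,qw,qy,qz,tw,ty,wy,wz,yz
∂2: piv[agw,agz,ahm,ahq,aht,ahw,ahy,amt,amy,aqt,aqy,atw,aty,awy,awz,fgh,fgq,fgt,fgw,fhq,fht,fhw,fqw,ghz,gmq,gmy,gmz,gqy,gqz,myz] rk=30  ker:fqt,ftw,ghq,ghw,gqt,gqw,gtw,gty,gwy,gwz,hmt,hmy,hqw,htw,hty,hwy,mqy,mqz,mty,qty,qyz,twy,wyz
∂3: piv[ahmt,ahmy,ahtw,ahty,ahwy,amty,aqty,atwy,fghq,fghw,fgqw,fhqw,fhtw,gmqy,gmqz,mqyz] rk=16  ker:ghqw,hmty,htwy
b_3=(19−16)−0=3

b_3=3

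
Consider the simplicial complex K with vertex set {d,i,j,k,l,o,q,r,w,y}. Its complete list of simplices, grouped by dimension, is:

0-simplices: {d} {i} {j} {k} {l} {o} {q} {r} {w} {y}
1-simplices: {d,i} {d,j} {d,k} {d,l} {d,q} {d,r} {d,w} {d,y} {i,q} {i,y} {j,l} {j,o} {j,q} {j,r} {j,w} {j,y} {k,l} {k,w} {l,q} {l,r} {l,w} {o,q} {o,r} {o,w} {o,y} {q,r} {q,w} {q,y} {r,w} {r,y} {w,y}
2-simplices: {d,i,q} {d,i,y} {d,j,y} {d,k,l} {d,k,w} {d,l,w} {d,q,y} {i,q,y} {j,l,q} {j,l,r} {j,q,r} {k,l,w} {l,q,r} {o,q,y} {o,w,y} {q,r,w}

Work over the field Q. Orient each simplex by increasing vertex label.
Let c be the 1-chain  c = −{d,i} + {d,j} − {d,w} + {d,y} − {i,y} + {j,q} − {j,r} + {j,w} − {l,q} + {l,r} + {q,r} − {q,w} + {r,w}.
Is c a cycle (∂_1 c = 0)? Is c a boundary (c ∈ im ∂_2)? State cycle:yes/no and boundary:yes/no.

cycle:yes boundary:no

n_0=10 n_1=31 n_2=16  [Q]
∂1: piv[di,dj,dk,dl,dq,dr,dw,dy,jo] rk=9  ker:iq,iy,jl,jq,jr,jw,jy,kl,kw,lq,lr,lw,oq,or,ow,oy,qr,qw,qy,rw,ry,wy
∂2: piv[diq,diy,djy,dkl,dkw,dlw,dqy,jlq,jlr,jqr,oqy,owy,qrw] rk=13  ker:iqy,klw,lqr
∂1c = 0
c vs im∂2: residual ≠ 0 ⇒ not boundary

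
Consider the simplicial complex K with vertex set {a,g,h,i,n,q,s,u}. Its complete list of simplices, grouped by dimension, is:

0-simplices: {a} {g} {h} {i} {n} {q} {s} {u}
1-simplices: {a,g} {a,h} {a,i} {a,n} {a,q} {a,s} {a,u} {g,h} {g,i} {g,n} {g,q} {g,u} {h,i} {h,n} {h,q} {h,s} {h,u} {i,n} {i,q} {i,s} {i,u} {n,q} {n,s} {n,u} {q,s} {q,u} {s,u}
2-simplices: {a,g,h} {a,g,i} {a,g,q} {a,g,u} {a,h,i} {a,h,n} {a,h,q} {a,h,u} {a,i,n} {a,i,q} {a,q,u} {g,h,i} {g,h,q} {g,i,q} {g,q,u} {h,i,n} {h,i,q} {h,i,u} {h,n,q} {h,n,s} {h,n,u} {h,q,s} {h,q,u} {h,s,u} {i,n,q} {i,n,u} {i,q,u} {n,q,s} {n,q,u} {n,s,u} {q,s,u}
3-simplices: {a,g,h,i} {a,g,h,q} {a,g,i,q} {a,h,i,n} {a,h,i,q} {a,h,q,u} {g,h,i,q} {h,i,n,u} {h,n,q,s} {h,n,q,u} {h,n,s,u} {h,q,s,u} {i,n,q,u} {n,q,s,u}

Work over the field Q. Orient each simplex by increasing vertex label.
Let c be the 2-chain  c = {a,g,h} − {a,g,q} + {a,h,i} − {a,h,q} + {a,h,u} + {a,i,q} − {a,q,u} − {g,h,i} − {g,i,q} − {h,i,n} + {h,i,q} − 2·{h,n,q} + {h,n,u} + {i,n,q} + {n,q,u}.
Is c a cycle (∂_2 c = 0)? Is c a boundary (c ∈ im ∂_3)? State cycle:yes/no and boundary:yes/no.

cycle:yes boundary:no

n_0=8 n_1=27 n_2=31 n_3=14  [Q]
∂1: piv[ag,ah,ai,an,aq,as,au] rk=7  ker:gh,gi,gn,gq,gu,hi,hn,hq,hs,hu,in,iq,is,iu,nq,ns,nu,qs,qu,su
∂2: piv[agh,agi,agq,agu,ahi,ahn,ahq,ahu,ain,aiq,aqu,hiu,hnq,hns,hnu,hqs,hsu] rk=17  ker:ghi,ghq,giq,gqu,hin,hiq,hqu,inq,inu,iqu,nqs,nqu,nsu,qsu
∂3: piv[aghi,aghq,agiq,ahin,ahiq,ahqu,hinu,hnqs,hnqu,hnsu,hqsu,inqu] rk=12  ker:ghiq,nqsu
∂2c = 0
c vs im∂3: residual ≠ 0 ⇒ not boundary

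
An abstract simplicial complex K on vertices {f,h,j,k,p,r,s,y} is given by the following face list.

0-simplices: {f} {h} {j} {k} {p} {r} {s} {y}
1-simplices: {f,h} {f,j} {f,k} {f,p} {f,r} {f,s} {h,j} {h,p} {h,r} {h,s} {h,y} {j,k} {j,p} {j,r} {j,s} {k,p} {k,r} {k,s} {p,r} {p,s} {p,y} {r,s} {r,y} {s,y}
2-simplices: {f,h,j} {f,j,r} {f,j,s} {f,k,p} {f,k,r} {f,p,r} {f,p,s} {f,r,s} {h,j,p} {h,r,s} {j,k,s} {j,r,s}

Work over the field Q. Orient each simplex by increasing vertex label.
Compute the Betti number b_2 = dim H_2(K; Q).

b_2=1

n_0=8 n_1=24 n_2=12  [Q]
∂1: piv[fh,fj,fk,fp,fr,fs,hy] rk=7  ker:hj,hp,hr,hs,jk,jp,jr,js,kp,kr,ks,pr,ps,py,rs,ry,sy
∂2: piv[fhj,fjr,fjs,fkp,fkr,fpr,fps,frs,hjp,hrs,jks] rk=11  ker:jrs
b_2=(12−11)−0=1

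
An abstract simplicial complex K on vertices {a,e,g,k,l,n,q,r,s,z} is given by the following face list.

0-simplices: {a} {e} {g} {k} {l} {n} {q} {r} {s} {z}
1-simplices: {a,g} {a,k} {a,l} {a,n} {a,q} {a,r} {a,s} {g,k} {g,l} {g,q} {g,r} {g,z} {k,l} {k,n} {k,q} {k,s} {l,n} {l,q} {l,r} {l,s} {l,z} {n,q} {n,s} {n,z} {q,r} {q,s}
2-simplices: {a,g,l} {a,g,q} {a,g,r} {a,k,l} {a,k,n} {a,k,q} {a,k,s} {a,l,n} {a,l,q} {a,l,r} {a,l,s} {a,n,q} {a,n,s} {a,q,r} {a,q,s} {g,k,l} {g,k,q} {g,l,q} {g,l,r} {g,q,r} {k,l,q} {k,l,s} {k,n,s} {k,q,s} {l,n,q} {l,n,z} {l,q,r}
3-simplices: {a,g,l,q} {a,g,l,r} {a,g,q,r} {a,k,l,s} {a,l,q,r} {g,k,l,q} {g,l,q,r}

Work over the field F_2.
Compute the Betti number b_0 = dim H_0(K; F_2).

n_0=10 n_1=26 n_2=27 n_3=7  [Z2]
∂1: piv[ag,ak,al,an,aq,ar,as,gz] rk=8  ker:gk,gl,gq,gr,kl,kn,kq,ks,ln,lq,lr,ls,lz,nq,ns,nz,qr,qs
∂2: piv[agl,agq,agr,akl,akn,akq,aks,aln,alq,alr,als,anq,ans,aqr,aqs,gkl,lnz] rk=17  ker:gkq,glq,glr,gqr,klq,kls,kns,kqs,lnq,lqr
∂3: piv[aglq,aglr,agqr,akls,alqr,gklq] rk=6  ker:glqr
b_0=(10−0)−8=2

b_0=2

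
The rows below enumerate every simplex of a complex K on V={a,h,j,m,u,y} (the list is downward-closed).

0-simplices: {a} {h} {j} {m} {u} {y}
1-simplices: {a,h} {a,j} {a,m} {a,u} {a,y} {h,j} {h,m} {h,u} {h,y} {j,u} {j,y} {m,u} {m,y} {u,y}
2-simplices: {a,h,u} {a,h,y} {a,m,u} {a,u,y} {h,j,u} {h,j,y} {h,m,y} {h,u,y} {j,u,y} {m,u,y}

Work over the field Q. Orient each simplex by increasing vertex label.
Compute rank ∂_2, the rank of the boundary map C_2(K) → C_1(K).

n_0=6 n_1=14 n_2=10  [Q]
∂1: piv[ah,aj,am,au,ay] rk=5  ker:hj,hm,hu,hy,ju,jy,mu,my,uy
∂2: piv[ahu,ahy,amu,auy,hju,hjy,hmy,muy] rk=8  ker:huy,juy
rk∂_2=8

rank∂_2=8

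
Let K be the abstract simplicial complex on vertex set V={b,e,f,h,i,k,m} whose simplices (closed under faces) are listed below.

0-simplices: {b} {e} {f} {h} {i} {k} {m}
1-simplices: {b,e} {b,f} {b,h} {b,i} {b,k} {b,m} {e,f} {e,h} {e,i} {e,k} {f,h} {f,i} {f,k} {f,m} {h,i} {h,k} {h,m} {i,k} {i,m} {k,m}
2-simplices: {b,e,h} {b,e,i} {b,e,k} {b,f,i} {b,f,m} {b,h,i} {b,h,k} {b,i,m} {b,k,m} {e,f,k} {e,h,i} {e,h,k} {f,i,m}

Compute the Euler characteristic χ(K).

n_0=7 n_1=20 n_2=13
χ=+7−20+13=0

χ(K)=0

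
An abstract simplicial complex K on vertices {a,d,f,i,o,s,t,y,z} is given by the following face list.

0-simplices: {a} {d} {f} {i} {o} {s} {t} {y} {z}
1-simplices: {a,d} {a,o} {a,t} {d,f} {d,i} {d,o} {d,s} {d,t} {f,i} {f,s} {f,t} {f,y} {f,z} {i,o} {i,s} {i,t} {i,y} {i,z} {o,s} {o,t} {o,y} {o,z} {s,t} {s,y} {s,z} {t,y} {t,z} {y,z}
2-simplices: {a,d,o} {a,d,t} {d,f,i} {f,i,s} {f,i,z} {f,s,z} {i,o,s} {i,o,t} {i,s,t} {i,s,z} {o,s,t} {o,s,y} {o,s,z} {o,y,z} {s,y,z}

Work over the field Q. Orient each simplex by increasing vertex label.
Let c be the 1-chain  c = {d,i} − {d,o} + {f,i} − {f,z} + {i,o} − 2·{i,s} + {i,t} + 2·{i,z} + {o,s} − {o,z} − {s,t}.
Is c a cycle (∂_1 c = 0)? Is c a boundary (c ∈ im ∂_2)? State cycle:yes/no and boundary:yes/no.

n_0=9 n_1=28 n_2=15  [Q]
∂1: piv[ad,ao,at,df,di,ds,fy,fz] rk=8  ker:do,dt,fi,fs,ft,io,is,it,iy,iz,os,ot,oy,oz,st,sy,sz,ty,tz,yz
∂2: piv[ado,adt,dfi,fis,fiz,fsz,ios,iot,ist,osy,osz,oyz] rk=12  ker:isz,ost,syz
∂1c = 0
c vs im∂2: residual ≠ 0 ⇒ not boundary

cycle:yes boundary:no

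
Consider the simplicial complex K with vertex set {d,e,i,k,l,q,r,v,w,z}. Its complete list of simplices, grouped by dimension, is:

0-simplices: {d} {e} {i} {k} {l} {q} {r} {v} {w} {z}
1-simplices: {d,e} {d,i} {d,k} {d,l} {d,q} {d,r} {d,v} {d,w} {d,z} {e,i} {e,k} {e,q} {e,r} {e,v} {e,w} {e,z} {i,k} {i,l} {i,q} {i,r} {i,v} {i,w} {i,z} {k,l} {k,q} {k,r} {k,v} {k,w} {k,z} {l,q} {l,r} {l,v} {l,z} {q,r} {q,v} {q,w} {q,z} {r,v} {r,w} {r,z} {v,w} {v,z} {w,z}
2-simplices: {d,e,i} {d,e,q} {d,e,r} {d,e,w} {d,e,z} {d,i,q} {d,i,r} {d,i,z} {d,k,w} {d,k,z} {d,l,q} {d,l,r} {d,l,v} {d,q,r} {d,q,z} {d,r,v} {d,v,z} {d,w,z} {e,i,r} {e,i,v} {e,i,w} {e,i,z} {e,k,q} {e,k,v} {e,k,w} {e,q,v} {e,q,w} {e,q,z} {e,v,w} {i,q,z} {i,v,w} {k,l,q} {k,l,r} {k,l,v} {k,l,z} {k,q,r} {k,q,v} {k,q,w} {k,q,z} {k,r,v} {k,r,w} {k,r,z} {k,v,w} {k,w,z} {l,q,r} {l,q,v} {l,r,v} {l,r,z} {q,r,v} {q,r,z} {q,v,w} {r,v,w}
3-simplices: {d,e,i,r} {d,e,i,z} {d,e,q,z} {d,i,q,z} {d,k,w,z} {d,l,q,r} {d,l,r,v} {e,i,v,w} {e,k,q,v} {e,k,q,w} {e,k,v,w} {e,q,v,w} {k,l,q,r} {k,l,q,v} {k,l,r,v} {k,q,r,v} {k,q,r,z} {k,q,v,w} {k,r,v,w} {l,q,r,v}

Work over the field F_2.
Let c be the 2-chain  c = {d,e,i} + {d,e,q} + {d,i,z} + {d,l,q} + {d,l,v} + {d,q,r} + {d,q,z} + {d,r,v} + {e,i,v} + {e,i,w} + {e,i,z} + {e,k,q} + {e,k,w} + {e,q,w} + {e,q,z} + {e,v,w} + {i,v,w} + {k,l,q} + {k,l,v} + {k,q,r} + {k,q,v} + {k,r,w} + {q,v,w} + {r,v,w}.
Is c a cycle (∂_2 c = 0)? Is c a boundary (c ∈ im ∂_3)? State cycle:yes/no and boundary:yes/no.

cycle:yes boundary:yes

n_0=10 n_1=43 n_2=52 n_3=20  [Z2]
∂1: piv[de,di,dk,dl,dq,dr,dv,dw,dz] rk=9  ker:ei,ek,eq,er,ev,ew,ez,ik,il,iq,ir,iv,iw,iz,kl,kq,kr,kv,kw,kz,lq,lr,lv,lz,qr,qv,qw,qz,rv,rw,rz,vw,vz,wz
∂2: piv[dei,deq,der,dew,dez,diq,dir,diz,dkw,dkz,dlq,dlr,dlv,dqr,dqz,drv,dvz,dwz,eiv,eiw,ekq,ekv,ekw,eqv,eqw,evw,klq,klr,klv,klz,krw,krz] rk=32  ker:eir,eiz,eqz,iqz,ivw,kqr,kqv,kqw,kqz,krv,kvw,kwz,lqr,lqv,lrv,lrz,qrv,qrz,qvw,rvw
∂3: piv[deir,deiz,deqz,diqz,dkwz,dlqr,dlrv,eivw,ekqv,ekqw,ekvw,eqvw,klqr,klqv,klrv,kqrv,kqrz,krvw] rk=18  ker:kqvw,lqrv
∂2c = 0
c vs im∂3: reduces to 0 ⇒ boundary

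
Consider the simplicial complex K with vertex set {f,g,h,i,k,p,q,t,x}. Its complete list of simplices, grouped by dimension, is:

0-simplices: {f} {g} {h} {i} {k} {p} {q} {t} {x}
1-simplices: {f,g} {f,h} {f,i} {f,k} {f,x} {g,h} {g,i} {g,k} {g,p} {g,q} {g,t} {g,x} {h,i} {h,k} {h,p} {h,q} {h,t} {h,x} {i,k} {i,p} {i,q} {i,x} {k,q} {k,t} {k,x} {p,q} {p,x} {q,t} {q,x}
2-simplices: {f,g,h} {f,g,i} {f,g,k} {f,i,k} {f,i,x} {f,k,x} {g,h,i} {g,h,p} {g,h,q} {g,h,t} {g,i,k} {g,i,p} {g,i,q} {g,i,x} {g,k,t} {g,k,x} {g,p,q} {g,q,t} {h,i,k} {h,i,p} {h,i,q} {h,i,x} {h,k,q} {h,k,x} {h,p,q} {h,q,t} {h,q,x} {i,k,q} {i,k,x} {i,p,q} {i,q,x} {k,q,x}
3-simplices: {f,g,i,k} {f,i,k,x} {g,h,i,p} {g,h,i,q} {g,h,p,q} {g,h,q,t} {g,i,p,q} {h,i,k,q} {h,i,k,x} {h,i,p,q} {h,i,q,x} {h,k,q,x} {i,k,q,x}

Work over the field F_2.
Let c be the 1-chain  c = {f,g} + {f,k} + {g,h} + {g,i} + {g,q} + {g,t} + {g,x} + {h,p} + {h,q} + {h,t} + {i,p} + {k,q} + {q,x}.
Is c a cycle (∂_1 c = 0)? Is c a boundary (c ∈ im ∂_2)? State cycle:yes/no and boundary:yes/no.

cycle:yes boundary:yes

n_0=9 n_1=29 n_2=32 n_3=13  [Z2]
∂1: piv[fg,fh,fi,fk,fx,gp,gq,gt] rk=8  ker:gh,gi,gk,gx,hi,hk,hp,hq,ht,hx,ik,ip,iq,ix,kq,kt,kx,pq,px,qt,qx
∂2: piv[fgh,fgi,fgk,fik,fix,fkx,ghi,ghp,ghq,ght,gip,giq,gix,gkt,gpq,gqt,hik,hix,hkq,hqx] rk=20  ker:gik,gkx,hip,hiq,hkx,hpq,hqt,ikq,ikx,ipq,iqx,kqx
∂3: piv[fgik,fikx,ghip,ghiq,ghpq,ghqt,gipq,hikq,hikx,hiqx,hkqx] rk=11  ker:hipq,ikqx
∂1c = 0
c vs im∂2: reduces to 0 ⇒ boundary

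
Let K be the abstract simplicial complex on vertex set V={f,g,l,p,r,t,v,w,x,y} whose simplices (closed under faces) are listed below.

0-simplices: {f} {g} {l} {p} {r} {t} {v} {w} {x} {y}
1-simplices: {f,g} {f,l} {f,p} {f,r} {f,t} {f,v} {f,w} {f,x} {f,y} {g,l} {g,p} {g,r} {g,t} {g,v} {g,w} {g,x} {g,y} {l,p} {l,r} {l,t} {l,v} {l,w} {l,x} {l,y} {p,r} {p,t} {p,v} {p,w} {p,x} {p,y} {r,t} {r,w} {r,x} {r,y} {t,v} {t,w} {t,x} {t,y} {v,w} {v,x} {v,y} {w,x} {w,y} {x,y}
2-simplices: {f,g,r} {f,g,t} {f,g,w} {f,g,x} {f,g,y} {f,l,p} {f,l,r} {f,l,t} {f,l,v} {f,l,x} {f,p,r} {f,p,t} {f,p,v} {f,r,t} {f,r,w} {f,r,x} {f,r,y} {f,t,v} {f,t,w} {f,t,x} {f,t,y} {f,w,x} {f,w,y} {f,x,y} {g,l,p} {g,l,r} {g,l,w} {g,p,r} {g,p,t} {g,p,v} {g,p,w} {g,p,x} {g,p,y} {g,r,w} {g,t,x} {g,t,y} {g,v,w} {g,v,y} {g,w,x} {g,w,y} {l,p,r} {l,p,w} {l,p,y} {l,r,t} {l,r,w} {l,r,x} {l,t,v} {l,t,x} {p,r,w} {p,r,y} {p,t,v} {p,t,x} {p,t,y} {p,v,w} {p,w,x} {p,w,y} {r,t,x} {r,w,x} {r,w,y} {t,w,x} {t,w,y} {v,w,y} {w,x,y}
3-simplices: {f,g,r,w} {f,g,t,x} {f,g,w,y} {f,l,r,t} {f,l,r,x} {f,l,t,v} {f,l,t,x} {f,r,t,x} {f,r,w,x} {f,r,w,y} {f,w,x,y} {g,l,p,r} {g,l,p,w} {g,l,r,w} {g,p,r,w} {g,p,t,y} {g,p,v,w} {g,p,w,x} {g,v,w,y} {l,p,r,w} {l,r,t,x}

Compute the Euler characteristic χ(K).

χ(K)=8

n_0=10 n_1=44 n_2=63 n_3=21
χ=+10−44+63−21=8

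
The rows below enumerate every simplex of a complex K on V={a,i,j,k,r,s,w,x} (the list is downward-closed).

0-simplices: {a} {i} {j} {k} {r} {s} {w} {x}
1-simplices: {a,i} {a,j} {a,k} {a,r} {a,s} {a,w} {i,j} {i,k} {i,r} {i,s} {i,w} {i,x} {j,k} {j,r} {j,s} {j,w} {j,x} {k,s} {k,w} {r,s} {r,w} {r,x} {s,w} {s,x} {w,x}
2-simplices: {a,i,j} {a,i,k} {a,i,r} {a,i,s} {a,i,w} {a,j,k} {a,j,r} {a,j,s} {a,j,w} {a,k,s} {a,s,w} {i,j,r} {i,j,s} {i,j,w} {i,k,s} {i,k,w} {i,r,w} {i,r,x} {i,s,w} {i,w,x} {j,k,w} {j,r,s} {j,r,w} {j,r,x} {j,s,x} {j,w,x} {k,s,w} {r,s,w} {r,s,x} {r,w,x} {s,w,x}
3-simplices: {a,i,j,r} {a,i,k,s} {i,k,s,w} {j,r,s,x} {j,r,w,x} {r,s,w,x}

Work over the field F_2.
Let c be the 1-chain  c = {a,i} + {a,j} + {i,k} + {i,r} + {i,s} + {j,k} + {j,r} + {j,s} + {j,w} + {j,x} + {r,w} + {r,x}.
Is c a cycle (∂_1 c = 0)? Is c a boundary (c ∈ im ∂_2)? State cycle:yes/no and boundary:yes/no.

cycle:yes boundary:yes

n_0=8 n_1=25 n_2=31 n_3=6  [Z2]
∂1: piv[ai,aj,ak,ar,as,aw,ix] rk=7  ker:ij,ik,ir,is,iw,jk,jr,js,jw,jx,ks,kw,rs,rw,rx,sw,sx,wx
∂2: piv[aij,aik,air,ais,aiw,ajk,ajr,ajs,ajw,aks,asw,ikw,irw,irx,iwx,jrs,jrx,jsx] rk=18  ker:ijr,ijs,ijw,iks,isw,jkw,jrw,jwx,ksw,rsw,rsx,rwx,swx
∂3: piv[aijr,aiks,iksw,jrsx,jrwx,rswx] rk=6
∂1c = 0
c vs im∂2: reduces to 0 ⇒ boundary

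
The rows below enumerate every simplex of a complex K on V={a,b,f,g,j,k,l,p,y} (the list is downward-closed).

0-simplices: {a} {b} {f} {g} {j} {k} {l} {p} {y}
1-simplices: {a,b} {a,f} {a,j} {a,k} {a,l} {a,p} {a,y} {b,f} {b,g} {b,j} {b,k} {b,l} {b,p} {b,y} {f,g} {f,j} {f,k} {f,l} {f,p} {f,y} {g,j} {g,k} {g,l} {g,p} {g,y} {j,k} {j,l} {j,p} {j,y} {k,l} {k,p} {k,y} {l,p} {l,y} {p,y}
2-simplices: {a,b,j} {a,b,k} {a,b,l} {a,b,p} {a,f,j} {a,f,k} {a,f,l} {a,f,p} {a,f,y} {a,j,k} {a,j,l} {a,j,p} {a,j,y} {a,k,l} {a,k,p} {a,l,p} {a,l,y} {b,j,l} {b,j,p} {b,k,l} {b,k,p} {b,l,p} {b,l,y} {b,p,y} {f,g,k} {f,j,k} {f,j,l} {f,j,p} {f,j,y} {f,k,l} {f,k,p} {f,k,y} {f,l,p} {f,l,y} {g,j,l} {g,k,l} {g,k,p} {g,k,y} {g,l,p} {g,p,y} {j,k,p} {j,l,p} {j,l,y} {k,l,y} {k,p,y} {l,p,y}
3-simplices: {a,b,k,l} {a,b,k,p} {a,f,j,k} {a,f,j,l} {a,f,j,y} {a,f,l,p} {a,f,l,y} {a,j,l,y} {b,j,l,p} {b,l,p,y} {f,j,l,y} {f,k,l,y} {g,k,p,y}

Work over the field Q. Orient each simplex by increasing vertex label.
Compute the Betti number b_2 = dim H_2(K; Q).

b_2=9

n_0=9 n_1=35 n_2=46 n_3=13  [Q]
∂1: piv[ab,af,aj,ak,al,ap,ay,bg] rk=8  ker:bf,bj,bk,bl,bp,by,fg,fj,fk,fl,fp,fy,gj,gk,gl,gp,gy,jk,jl,jp,jy,kl,kp,ky,lp,ly,py
∂2: piv[abj,abk,abl,abp,afj,afk,afl,afp,afy,ajk,ajl,ajp,ajy,akl,akp,alp,aly,bly,bpy,fgk,fky,gjl,gkl,gkp,gky] rk=25  ker:bjl,bjp,bkl,bkp,blp,fjk,fjl,fjp,fjy,fkl,fkp,flp,fly,glp,gpy,jkp,jlp,jly,kly,kpy,lpy
∂3: piv[abkl,abkp,afjk,afjl,afjy,aflp,afly,ajly,bjlp,blpy,fkly,gkpy] rk=12  ker:fjly
b_2=(46−25)−12=9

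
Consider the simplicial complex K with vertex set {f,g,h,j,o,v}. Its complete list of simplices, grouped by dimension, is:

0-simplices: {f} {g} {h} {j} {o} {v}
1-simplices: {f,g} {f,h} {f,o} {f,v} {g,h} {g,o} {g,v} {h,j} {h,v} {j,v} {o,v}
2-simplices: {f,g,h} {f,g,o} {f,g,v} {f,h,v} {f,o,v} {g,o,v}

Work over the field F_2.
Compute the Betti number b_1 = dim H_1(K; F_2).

n_0=6 n_1=11 n_2=6  [Z2]
∂1: piv[fg,fh,fo,fv,hj] rk=5  ker:gh,go,gv,hv,jv,ov
∂2: piv[fgh,fgo,fgv,fhv,fov] rk=5  ker:gov
b_1=(11−5)−5=1

b_1=1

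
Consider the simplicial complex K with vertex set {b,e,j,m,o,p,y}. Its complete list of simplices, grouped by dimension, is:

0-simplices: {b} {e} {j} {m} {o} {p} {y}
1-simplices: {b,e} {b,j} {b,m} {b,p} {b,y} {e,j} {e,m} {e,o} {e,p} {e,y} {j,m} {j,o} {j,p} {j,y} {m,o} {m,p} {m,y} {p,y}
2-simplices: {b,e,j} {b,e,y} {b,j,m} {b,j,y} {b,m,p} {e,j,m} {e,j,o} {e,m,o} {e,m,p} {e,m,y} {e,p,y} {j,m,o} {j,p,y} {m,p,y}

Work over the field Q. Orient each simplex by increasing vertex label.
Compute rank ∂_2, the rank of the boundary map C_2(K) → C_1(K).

rank∂_2=12

n_0=7 n_1=18 n_2=14  [Q]
∂1: piv[be,bj,bm,bp,by,eo] rk=6  ker:ej,em,ep,ey,jm,jo,jp,jy,mo,mp,my,py
∂2: piv[bej,bey,bjm,bjy,bmp,ejm,ejo,emo,emp,emy,epy,jpy] rk=12  ker:jmo,mpy
rk∂_2=12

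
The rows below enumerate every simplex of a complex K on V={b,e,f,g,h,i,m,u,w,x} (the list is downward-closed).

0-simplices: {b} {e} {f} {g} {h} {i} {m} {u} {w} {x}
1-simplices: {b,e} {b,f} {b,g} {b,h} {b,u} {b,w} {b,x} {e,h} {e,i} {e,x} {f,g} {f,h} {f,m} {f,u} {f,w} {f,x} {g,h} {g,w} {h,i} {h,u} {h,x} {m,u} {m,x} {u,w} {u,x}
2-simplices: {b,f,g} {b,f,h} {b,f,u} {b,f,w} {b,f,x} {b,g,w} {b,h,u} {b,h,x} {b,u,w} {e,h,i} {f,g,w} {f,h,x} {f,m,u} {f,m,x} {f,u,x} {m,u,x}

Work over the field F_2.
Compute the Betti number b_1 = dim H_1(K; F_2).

n_0=10 n_1=25 n_2=16  [Z2]
∂1: piv[be,bf,bg,bh,bu,bw,bx,ei,fm] rk=9  ker:eh,ex,fg,fh,fu,fw,fx,gh,gw,hi,hu,hx,mu,mx,uw,ux
∂2: piv[bfg,bfh,bfu,bfw,bfx,bgw,bhu,bhx,buw,ehi,fmu,fmx,fux] rk=13  ker:fgw,fhx,mux
b_1=(25−9)−13=3

b_1=3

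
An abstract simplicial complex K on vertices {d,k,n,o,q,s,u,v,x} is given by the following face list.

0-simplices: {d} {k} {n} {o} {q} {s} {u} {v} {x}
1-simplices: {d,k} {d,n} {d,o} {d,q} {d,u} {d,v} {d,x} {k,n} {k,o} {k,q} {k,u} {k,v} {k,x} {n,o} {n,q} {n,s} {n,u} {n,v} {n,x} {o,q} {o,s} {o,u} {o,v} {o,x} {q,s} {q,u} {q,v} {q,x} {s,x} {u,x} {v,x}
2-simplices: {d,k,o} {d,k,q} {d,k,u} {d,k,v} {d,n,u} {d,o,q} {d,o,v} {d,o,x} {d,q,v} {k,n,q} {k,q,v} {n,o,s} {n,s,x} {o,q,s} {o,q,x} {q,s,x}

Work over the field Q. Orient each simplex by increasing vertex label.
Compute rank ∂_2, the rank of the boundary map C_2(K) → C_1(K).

rank∂_2=15

n_0=9 n_1=31 n_2=16  [Q]
∂1: piv[dk,dn,do,dq,du,dv,dx,ns] rk=8  ker:kn,ko,kq,ku,kv,kx,no,nq,nu,nv,nx,oq,os,ou,ov,ox,qs,qu,qv,qx,sx,ux,vx
∂2: piv[dko,dkq,dku,dkv,dnu,doq,dov,dox,dqv,knq,nos,nsx,oqs,oqx,qsx] rk=15  ker:kqv
rk∂_2=15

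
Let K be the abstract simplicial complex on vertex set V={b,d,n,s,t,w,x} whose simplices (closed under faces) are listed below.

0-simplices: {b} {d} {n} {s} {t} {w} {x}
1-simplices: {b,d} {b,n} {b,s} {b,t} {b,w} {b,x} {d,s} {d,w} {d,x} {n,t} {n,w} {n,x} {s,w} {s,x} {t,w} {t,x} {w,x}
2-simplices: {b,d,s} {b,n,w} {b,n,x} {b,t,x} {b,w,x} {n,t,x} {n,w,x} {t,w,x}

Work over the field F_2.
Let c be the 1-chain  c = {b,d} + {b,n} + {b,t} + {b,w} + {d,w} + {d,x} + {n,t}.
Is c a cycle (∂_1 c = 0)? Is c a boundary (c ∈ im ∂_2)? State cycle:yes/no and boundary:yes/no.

n_0=7 n_1=17 n_2=8  [Z2]
∂1: piv[bd,bn,bs,bt,bw,bx] rk=6  ker:ds,dw,dx,nt,nw,nx,sw,sx,tw,tx,wx
∂2: piv[bds,bnw,bnx,btx,bwx,ntx,twx] rk=7  ker:nwx
∂1c = {d} + {x}

cycle:no boundary:no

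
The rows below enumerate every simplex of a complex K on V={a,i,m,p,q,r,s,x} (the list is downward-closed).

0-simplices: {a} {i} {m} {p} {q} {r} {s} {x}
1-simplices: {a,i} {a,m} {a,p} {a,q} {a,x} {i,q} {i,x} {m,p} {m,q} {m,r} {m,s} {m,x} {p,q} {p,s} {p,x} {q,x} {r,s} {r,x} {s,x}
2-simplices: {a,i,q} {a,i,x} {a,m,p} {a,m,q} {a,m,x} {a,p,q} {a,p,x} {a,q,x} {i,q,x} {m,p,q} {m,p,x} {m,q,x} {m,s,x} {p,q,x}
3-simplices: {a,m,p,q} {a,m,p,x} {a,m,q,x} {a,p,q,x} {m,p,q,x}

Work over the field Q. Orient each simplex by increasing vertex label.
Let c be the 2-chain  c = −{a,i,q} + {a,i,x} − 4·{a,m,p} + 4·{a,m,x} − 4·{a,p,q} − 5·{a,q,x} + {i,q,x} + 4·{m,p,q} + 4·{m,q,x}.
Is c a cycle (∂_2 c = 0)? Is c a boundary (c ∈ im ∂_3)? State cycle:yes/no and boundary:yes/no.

cycle:yes boundary:no

n_0=8 n_1=19 n_2=14 n_3=5  [Q]
∂1: piv[ai,am,ap,aq,ax,mr,ms] rk=7  ker:iq,ix,mp,mq,mx,pq,ps,px,qx,rs,rx,sx
∂2: piv[aiq,aix,amp,amq,amx,apq,apx,aqx,msx] rk=9  ker:iqx,mpq,mpx,mqx,pqx
∂3: piv[ampq,ampx,amqx,apqx] rk=4  ker:mpqx
∂2c = 0
c vs im∂3: residual ≠ 0 ⇒ not boundary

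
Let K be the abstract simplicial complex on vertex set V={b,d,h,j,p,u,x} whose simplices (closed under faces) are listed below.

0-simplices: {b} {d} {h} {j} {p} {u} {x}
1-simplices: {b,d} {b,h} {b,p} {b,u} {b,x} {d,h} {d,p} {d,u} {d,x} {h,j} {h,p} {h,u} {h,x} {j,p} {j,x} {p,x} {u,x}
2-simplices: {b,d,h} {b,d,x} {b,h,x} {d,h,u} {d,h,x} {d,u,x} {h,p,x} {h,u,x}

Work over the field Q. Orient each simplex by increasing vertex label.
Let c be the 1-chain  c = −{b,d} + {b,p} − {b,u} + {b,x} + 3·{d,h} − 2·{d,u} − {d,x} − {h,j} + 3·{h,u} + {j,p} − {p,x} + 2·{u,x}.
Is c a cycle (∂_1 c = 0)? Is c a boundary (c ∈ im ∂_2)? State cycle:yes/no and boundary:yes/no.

n_0=7 n_1=17 n_2=8  [Q]
∂1: piv[bd,bh,bp,bu,bx,hj] rk=6  ker:dh,dp,du,dx,hp,hu,hx,jp,jx,px,ux
∂2: piv[bdh,bdx,bhx,dhu,dux,hpx] rk=6  ker:dhx,hux
∂1c = −{d} + {h} − 2·{j} + 3·{p} − 2·{u} + {x}

cycle:no boundary:no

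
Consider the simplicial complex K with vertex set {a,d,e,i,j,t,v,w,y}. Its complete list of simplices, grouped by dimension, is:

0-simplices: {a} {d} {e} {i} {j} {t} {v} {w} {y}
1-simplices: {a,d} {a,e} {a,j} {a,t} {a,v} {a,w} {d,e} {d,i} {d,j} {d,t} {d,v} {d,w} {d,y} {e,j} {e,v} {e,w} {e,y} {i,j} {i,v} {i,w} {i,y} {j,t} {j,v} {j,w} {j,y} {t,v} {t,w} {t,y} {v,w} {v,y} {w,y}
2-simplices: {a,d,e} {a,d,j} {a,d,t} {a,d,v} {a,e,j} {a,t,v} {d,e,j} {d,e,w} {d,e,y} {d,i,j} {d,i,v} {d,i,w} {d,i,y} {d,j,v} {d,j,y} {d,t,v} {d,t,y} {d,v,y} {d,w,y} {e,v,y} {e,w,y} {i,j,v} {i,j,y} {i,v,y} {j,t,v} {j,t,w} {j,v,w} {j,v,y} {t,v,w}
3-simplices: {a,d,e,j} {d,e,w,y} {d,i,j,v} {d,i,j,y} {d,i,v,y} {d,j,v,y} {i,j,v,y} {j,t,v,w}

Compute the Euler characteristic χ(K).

n_0=9 n_1=31 n_2=29 n_3=8
χ=+9−31+29−8=-1

χ(K)=-1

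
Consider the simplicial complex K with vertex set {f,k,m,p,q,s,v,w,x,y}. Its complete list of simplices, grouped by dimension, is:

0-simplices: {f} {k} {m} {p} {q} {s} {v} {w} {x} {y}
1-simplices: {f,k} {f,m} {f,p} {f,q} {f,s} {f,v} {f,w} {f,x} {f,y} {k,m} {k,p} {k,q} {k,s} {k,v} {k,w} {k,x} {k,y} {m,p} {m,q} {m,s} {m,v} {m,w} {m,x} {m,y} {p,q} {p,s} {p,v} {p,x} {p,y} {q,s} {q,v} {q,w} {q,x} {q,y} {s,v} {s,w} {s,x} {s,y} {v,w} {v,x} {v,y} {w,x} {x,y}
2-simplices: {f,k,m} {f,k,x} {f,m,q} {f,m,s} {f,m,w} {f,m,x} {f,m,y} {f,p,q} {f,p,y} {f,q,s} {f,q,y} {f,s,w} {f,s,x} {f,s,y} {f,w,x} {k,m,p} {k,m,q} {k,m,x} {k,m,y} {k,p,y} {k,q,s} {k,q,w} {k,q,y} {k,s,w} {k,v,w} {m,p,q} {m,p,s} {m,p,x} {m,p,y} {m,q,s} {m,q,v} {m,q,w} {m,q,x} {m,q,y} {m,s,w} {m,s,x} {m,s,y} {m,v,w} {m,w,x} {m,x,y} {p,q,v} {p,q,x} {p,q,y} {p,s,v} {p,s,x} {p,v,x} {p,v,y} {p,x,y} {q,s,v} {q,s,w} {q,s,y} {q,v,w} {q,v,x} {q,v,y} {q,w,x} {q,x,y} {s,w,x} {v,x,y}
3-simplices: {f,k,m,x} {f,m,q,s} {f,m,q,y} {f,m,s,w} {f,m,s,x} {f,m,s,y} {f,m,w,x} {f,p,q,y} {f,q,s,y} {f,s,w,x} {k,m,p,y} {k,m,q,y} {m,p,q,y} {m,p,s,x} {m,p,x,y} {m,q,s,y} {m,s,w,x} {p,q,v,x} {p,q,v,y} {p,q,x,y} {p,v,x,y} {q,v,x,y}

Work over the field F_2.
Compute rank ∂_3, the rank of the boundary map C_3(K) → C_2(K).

n_0=10 n_1=43 n_2=58 n_3=22  [Z2]
∂1: piv[fk,fm,fp,fq,fs,fv,fw,fx,fy] rk=9  ker:km,kp,kq,ks,kv,kw,kx,ky,mp,mq,ms,mv,mw,mx,my,pq,ps,pv,px,py,qs,qv,qw,qx,qy,sv,sw,sx,sy,vw,vx,vy,wx,xy
∂2: piv[fkm,fkx,fmq,fms,fmw,fmx,fmy,fpq,fpy,fqs,fqy,fsw,fsx,fsy,fwx,kmp,kmq,kmy,kpy,kqs,kqw,ksw,kvw,mps,mpx,mqv,mqx,mvw,mxy,pqv,psv,pvx,pvy] rk=33  ker:kmx,kqy,mpq,mpy,mqs,mqw,mqy,msw,msx,msy,mwx,pqx,pqy,psx,pxy,qsv,qsw,qsy,qvw,qvx,qvy,qwx,qxy,swx,vxy
∂3: piv[fkmx,fmqs,fmqy,fmsw,fmsx,fmsy,fmwx,fpqy,fqsy,fswx,kmpy,kmqy,mpqy,mpsx,mpxy,pqvx,pqvy,pqxy,pvxy] rk=19  ker:mqsy,mswx,qvxy
rk∂_3=19

rank∂_3=19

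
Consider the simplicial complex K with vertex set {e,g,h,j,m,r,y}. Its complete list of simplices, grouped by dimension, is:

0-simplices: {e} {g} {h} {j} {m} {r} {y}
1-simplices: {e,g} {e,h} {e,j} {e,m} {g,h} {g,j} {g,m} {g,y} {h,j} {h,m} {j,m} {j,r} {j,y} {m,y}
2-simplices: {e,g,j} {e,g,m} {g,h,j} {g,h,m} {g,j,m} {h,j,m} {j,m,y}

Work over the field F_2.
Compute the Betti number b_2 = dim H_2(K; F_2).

n_0=7 n_1=14 n_2=7  [Z2]
∂1: piv[eg,eh,ej,em,gy,jr] rk=6  ker:gh,gj,gm,hj,hm,jm,jy,my
∂2: piv[egj,egm,ghj,ghm,gjm,jmy] rk=6  ker:hjm
b_2=(7−6)−0=1

b_2=1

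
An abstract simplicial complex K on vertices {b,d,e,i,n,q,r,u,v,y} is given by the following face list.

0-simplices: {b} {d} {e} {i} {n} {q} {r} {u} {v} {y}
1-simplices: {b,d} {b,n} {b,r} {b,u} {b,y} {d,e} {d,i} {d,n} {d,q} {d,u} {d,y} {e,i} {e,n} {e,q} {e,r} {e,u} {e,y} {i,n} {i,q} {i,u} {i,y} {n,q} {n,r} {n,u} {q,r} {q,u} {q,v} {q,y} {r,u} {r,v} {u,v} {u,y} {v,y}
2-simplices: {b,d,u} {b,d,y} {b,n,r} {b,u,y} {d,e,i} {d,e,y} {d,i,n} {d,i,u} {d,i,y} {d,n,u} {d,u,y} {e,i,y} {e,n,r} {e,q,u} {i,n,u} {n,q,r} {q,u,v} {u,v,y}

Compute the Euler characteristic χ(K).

χ(K)=-5

n_0=10 n_1=33 n_2=18
χ=+10−33+18=-5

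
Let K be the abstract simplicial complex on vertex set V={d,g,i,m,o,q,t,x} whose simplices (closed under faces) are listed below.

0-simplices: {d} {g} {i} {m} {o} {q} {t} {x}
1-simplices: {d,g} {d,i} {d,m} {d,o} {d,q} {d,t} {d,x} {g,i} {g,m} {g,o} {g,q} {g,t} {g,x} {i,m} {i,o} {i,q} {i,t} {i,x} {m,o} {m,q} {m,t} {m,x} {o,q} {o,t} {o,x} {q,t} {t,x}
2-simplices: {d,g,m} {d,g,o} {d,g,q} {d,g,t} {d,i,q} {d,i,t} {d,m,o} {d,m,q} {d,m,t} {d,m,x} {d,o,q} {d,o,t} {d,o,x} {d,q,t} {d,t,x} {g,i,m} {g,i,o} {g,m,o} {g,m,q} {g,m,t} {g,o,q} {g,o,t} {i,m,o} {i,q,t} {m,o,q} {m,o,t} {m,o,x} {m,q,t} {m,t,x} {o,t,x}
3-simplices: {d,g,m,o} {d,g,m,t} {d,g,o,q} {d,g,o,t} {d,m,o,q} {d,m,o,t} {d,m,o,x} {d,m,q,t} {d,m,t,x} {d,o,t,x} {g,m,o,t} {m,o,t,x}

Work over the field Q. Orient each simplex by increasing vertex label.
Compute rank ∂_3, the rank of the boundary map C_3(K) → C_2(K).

rank∂_3=10

n_0=8 n_1=27 n_2=30 n_3=12  [Q]
∂1: piv[dg,di,dm,do,dq,dt,dx] rk=7  ker:gi,gm,go,gq,gt,gx,im,io,iq,it,ix,mo,mq,mt,mx,oq,ot,ox,qt,tx
∂2: piv[dgm,dgo,dgq,dgt,diq,dit,dmo,dmq,dmt,dmx,doq,dot,dox,dqt,dtx,gim,gio] rk=17  ker:gmo,gmq,gmt,goq,got,imo,iqt,moq,mot,mox,mqt,mtx,otx
∂3: piv[dgmo,dgmt,dgoq,dgot,dmoq,dmot,dmox,dmqt,dmtx,dotx] rk=10  ker:gmot,motx
rk∂_3=10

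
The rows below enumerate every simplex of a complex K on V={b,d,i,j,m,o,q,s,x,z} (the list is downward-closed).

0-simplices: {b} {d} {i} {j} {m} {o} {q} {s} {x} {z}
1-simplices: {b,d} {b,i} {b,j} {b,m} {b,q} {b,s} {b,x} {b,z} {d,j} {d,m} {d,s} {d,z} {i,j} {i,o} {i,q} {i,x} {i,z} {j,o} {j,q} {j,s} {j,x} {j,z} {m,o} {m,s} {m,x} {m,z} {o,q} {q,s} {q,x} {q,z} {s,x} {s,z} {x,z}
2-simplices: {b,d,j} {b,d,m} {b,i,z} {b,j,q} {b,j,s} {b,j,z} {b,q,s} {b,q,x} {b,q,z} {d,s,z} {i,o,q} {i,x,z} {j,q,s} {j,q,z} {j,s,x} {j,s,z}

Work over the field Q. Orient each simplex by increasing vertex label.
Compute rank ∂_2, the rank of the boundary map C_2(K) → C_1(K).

n_0=10 n_1=33 n_2=16  [Q]
∂1: piv[bd,bi,bj,bm,bq,bs,bx,bz,io] rk=9  ker:dj,dm,ds,dz,ij,iq,ix,iz,jo,jq,js,jx,jz,mo,ms,mx,mz,oq,qs,qx,qz,sx,sz,xz
∂2: piv[bdj,bdm,biz,bjq,bjs,bjz,bqs,bqx,bqz,dsz,ioq,ixz,jsx,jsz] rk=14  ker:jqs,jqz
rk∂_2=14

rank∂_2=14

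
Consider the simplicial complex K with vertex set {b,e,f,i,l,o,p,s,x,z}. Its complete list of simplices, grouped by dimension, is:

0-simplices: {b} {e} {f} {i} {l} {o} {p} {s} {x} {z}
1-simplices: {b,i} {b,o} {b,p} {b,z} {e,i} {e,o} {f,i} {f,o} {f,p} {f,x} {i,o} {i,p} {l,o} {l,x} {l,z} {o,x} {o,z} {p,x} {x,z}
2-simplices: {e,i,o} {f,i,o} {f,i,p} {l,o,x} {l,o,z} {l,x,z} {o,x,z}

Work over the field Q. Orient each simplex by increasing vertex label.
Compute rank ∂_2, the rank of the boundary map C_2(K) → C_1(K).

rank∂_2=6

n_0=10 n_1=19 n_2=7  [Q]
∂1: piv[bi,bo,bp,bz,ei,fi,fx,lo] rk=8  ker:eo,fo,fp,io,ip,lx,lz,ox,oz,px,xz
∂2: piv[eio,fio,fip,lox,loz,lxz] rk=6  ker:oxz
rk∂_2=6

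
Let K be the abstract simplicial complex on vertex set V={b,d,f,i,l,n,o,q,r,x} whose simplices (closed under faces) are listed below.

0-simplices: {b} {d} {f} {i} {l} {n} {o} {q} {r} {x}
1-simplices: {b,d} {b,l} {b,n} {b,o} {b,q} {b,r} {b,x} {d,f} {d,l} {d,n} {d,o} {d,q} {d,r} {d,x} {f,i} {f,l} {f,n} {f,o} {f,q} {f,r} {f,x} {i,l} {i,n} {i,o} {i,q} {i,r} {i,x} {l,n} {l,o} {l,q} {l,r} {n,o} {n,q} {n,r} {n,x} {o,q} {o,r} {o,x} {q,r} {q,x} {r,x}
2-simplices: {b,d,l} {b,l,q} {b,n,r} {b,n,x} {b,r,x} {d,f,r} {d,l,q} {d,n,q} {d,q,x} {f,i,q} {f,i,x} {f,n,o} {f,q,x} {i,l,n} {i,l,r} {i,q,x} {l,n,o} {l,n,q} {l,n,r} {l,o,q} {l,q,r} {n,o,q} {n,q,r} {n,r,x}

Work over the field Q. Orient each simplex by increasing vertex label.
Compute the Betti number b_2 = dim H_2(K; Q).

b_2=4

n_0=10 n_1=41 n_2=24  [Q]
∂1: piv[bd,bl,bn,bo,bq,br,bx,df,fi] rk=9  ker:dl,dn,do,dq,dr,dx,fl,fn,fo,fq,fr,fx,il,in,io,iq,ir,ix,ln,lo,lq,lr,no,nq,nr,nx,oq,or,ox,qr,qx,rx
∂2: piv[bdl,blq,bnr,bnx,brx,dfr,dlq,dnq,dqx,fiq,fix,fno,fqx,iln,ilr,lno,lnq,lnr,loq,lqr] rk=20  ker:iqx,noq,nqr,nrx
b_2=(24−20)−0=4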